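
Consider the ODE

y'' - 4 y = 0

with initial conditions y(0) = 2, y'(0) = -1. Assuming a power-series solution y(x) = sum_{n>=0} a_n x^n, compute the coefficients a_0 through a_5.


Ansatz: y(x) = sum_{n>=0} a_n x^n, so y'(x) = sum_{n>=1} n a_n x^(n-1) and y''(x) = sum_{n>=2} n(n-1) a_n x^(n-2).
Substitute into P(x) y'' + Q(x) y' + R(x) y = 0 with P(x) = 1, Q(x) = 0, R(x) = -4, and match powers of x.
Initial conditions: a_0 = 2, a_1 = -1.
Setting the coefficient of each power of x to zero and solving order by order (substituting the coefficients already found):
  x^0: 2 a_2 - 4 a_0 = 0  ->  2 a_2 = 4 a_0 = 8  ->  a_2 = 4
  x^1: 6 a_3 - 4 a_1 = 0  ->  6 a_3 = 4 a_1 = -4  ->  a_3 = -2/3
  x^2: 12 a_4 - 4 a_2 = 0  ->  12 a_4 = 4 a_2 = 16  ->  a_4 = 4/3
  x^3: 20 a_5 - 4 a_3 = 0  ->  20 a_5 = 4 a_3 = -8/3  ->  a_5 = -2/15
Truncated series: y(x) = 2 - x + 4 x^2 - (2/3) x^3 + (4/3) x^4 - (2/15) x^5 + O(x^6).

a_0 = 2; a_1 = -1; a_2 = 4; a_3 = -2/3; a_4 = 4/3; a_5 = -2/15


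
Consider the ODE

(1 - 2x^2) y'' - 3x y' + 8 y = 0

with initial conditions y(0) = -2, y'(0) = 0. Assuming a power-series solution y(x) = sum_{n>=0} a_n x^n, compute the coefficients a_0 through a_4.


Ansatz: y(x) = sum_{n>=0} a_n x^n, so y'(x) = sum_{n>=1} n a_n x^(n-1) and y''(x) = sum_{n>=2} n(n-1) a_n x^(n-2).
Substitute into P(x) y'' + Q(x) y' + R(x) y = 0 with P(x) = 1 - 2x^2, Q(x) = -3x, R(x) = 8, and match powers of x.
Initial conditions: a_0 = -2, a_1 = 0.
Setting the coefficient of each power of x to zero and solving order by order (substituting the coefficients already found):
  x^0: 2 a_2 + 8 a_0 = 0  ->  2 a_2 = -8 a_0 = 16  ->  a_2 = 8
  x^1: 6 a_3 + 5 a_1 = 0  ->  6 a_3 = -5 a_1 = 0  ->  a_3 = 0
  x^2: 12 a_4 - 2 a_2 = 0  ->  12 a_4 = 2 a_2 = 16  ->  a_4 = 4/3
Truncated series: y(x) = -2 + 8 x^2 + (4/3) x^4 + O(x^5).

a_0 = -2; a_1 = 0; a_2 = 8; a_3 = 0; a_4 = 4/3


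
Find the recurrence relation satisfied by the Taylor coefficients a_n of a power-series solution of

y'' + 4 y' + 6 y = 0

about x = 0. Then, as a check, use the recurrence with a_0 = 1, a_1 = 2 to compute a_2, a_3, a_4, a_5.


Substitute y = sum_n a_n x^n.
y''(x) has coefficient (n+2)(n+1) a_{n+2} at x^n;
4 y'(x) has coefficient 4 (n+1) a_{n+1} at x^n;
6 y(x) has coefficient 6 a_n at x^n.
Matching x^n: (n+2)(n+1) a_{n+2} + 4 (n+1) a_{n+1} + 6 a_n = 0.
Thus a_{n+2} = [-4 (n+1) a_{n+1} - 6 a_n] / ((n+1)(n+2)).

Check with a_0 = 1, a_1 = 2 (apply the recurrence for n = 0, 1, 2, 3): a_0 = 1, a_1 = 2, a_2 = -7, a_3 = 22/3, a_4 = -23/6, a_5 = 13/15.

a_(n+2) = [-4 (n+1) a_(n+1) - 6 a_n] / ((n+1)(n+2)); check: a_0 = 1, a_1 = 2, a_2 = -7, a_3 = 22/3, a_4 = -23/6, a_5 = 13/15


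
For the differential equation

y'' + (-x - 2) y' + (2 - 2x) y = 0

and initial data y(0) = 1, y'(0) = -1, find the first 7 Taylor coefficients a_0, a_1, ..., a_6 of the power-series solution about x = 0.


Ansatz: y(x) = sum_{n>=0} a_n x^n, so y'(x) = sum_{n>=1} n a_n x^(n-1) and y''(x) = sum_{n>=2} n(n-1) a_n x^(n-2).
Substitute into P(x) y'' + Q(x) y' + R(x) y = 0 with P(x) = 1, Q(x) = -x - 2, R(x) = 2 - 2x, and match powers of x.
Initial conditions: a_0 = 1, a_1 = -1.
Setting the coefficient of each power of x to zero and solving order by order (substituting the coefficients already found):
  x^0: 2 a_2 - 2 a_1 + 2 a_0 = 0  ->  2 a_2 = 2 a_1 - 2 a_0 = -4  ->  a_2 = -2
  x^1: 6 a_3 - 4 a_2 + a_1 - 2 a_0 = 0  ->  6 a_3 = 4 a_2 - a_1 + 2 a_0 = -5  ->  a_3 = -5/6
  x^2: 12 a_4 - 6 a_3 - 2 a_1 = 0  ->  12 a_4 = 6 a_3 + 2 a_1 = -7  ->  a_4 = -7/12
  x^3: 20 a_5 - 8 a_4 - a_3 - 2 a_2 = 0  ->  20 a_5 = 8 a_4 + a_3 + 2 a_2 = -19/2  ->  a_5 = -19/40
  x^4: 30 a_6 - 10 a_5 - 2 a_4 - 2 a_3 = 0  ->  30 a_6 = 10 a_5 + 2 a_4 + 2 a_3 = -91/12  ->  a_6 = -91/360
Truncated series: y(x) = 1 - x - 2 x^2 - (5/6) x^3 - (7/12) x^4 - (19/40) x^5 - (91/360) x^6 + O(x^7).

a_0 = 1; a_1 = -1; a_2 = -2; a_3 = -5/6; a_4 = -7/12; a_5 = -19/40; a_6 = -91/360


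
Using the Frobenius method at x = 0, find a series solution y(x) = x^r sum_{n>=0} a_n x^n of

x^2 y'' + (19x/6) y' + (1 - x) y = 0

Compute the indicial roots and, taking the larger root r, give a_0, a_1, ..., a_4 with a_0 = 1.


Write in Frobenius form y'' + (p(x)/x) y' + (q(x)/x^2) y = 0:
  p(x) = 19/6,  q(x) = 1 - x.
Indicial equation: r(r-1) + (19/6) r + (1) = 0 -> roots r_1 = -2/3, r_2 = -3/2.
Take r = r_1 = -2/3. Let y(x) = x^r sum_{n>=0} a_n x^n with a_0 = 1.
Substitute y = x^r sum a_n x^n and match x^{r+n}. The recurrence is
  D(n) a_n - 1 a_{n-1} = 0,  where D(n) = (r+n)(r+n-1) + (19/6)(r+n) + (1).
  a_n = 1 / D(n) * a_{n-1}.
Since the indicial polynomial factors as (r - r_1)(r - r_2), D(n) = (r_1 + n - r_1)(r_1 + n - r_2) = n(n + 5/6).
Evaluating step by step (a_0 = 1):
  n = 1: D(1) = 1(1 + 5/6) = 11/6; numerator = 1(1) = 1; a_1 = (1)/(11/6) = 6/11
  n = 2: D(2) = 2(2 + 5/6) = 17/3; numerator = 1(6/11) = 6/11; a_2 = (6/11)/(17/3) = 18/187
  n = 3: D(3) = 3(3 + 5/6) = 23/2; numerator = 1(18/187) = 18/187; a_3 = (18/187)/(23/2) = 36/4301
  n = 4: D(4) = 4(4 + 5/6) = 58/3; numerator = 1(36/4301) = 36/4301; a_4 = (36/4301)/(58/3) = 54/124729

r = -2/3; a_0 = 1; a_1 = 6/11; a_2 = 18/187; a_3 = 36/4301; a_4 = 54/124729


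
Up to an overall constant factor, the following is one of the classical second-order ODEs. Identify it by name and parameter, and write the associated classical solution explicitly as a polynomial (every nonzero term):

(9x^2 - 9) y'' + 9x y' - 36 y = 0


All three coefficients share the factor -9; dividing through by -9 gives  (1 - x^2) y'' - x y' + 4 y = 0.
This matches the Chebyshev equation (1 - x^2) y'' - x y' + n^2 y = 0 (note the -x y' term, not -2x y') with n^2 = 4, so n = 2; the polynomial solution is T_2(x).
With y = sum_k a_k x^k, matching x^k gives (k+2)(k+1) a_{k+2} = (k^2 - n^2) a_k = (k - 2)(k + 2) a_k. The right side vanishes at k = 2, so the series with the parity of 2 terminates at degree 2.
Standard normalization: leading coefficient of T_n is 2^(n-1), so a_2 = 2^1 = 2. Work downward with a_k = (k+1)(k+2) a_{k+2} / ((k - 2)(k + 2)):
  a_0 = (1)(2)(2) / ((0 - 2)(0 + 2)) = 4/(-4) = -1
Hence T_2(x) = 2 x^2 - 1.

T_2(x); series = 2 x^2 - 1


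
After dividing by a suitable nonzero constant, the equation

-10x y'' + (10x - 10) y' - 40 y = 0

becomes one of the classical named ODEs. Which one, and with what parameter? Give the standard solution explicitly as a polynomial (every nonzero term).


All three coefficients share the factor -10; dividing through by -10 gives  x y'' + (1 - x) y' + 4 y = 0.
This matches the Laguerre equation x y'' + (1 - x) y' + n y = 0 with n = 4; the polynomial solution is L_4(x).
With y = sum_k a_k x^k, matching x^k gives (k+1)k a_{k+1} + (k+1) a_{k+1} - k a_k + n a_k = 0, i.e. (k+1)^2 a_{k+1} = (k - n) a_k = (k - 4) a_k. The right side vanishes at k = 4, so the series terminates at degree 4.
Standard normalization L_n(0) = 1 gives a_0 = 1. Work upward with a_{k+1} = (k - 4) a_k / (k+1)^2:
  a_1 = (0 - 4)(1) / 1^2 = -4/1 = -4
  a_2 = (1 - 4)(-4) / 2^2 = 12/4 = 3
  a_3 = (2 - 4)(3) / 3^2 = -6/9 = -2/3
  a_4 = (3 - 4)(-2/3) / 4^2 = (2/3)/16 = 1/24
Hence L_4(x) = x^4/24 - 2 x^3/3 + 3 x^2 - 4 x + 1.

L_4(x); series = x^4/24 - 2 x^3/3 + 3 x^2 - 4 x + 1


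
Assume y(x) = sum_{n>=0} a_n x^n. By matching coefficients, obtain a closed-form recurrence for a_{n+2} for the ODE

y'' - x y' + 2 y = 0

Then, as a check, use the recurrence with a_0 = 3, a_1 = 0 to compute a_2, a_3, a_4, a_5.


Substitute y = sum_n a_n x^n.
y''(x) has coefficient (n+2)(n+1) a_{n+2} at x^n;
-x y'(x) has coefficient -n a_n at x^n (shift);
2 y(x) has coefficient 2 a_n at x^n.
Matching x^n: (n+2)(n+1) a_{n+2} + (-n + 2) a_n = 0.
Thus a_{n+2} = (n - 2) / ((n+1)(n+2)) * a_n.

Check with a_0 = 3, a_1 = 0 (apply the recurrence for n = 0, 1, 2, 3): a_0 = 3, a_1 = 0, a_2 = -3, a_3 = 0, a_4 = 0, a_5 = 0.

a_(n+2) = (n - 2) / ((n+1)(n+2)) * a_n; check: a_0 = 3, a_1 = 0, a_2 = -3, a_3 = 0, a_4 = 0, a_5 = 0


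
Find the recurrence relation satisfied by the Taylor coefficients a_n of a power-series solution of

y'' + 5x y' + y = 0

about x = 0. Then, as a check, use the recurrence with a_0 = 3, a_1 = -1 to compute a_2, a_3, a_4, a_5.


Substitute y = sum_n a_n x^n.
y''(x) has coefficient (n+2)(n+1) a_{n+2} at x^n;
5 x y'(x) has coefficient 5 n a_n at x^n (shift);
y(x) has coefficient 1 a_n at x^n.
Matching x^n: (n+2)(n+1) a_{n+2} + (5n + 1) a_n = 0.
Thus a_{n+2} = (-5n - 1) / ((n+1)(n+2)) * a_n.

Check with a_0 = 3, a_1 = -1 (apply the recurrence for n = 0, 1, 2, 3): a_0 = 3, a_1 = -1, a_2 = -3/2, a_3 = 1, a_4 = 11/8, a_5 = -4/5.

a_(n+2) = (-5n - 1) / ((n+1)(n+2)) * a_n; check: a_0 = 3, a_1 = -1, a_2 = -3/2, a_3 = 1, a_4 = 11/8, a_5 = -4/5


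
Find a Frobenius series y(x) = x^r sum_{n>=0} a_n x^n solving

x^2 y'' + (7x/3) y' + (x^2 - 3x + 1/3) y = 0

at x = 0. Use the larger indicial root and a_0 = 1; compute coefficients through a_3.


Write in Frobenius form y'' + (p(x)/x) y' + (q(x)/x^2) y = 0:
  p(x) = 7/3,  q(x) = x^2 - 3x + 1/3.
Indicial equation: r(r-1) + (7/3) r + (1/3) = 0 -> roots r_1 = -1/3, r_2 = -1.
Take r = r_1 = -1/3. Let y(x) = x^r sum_{n>=0} a_n x^n with a_0 = 1.
Substitute y = x^r sum a_n x^n and match x^{r+n}. The recurrence is
  D(n) a_n - 3 a_{n-1} + 1 a_{n-2} = 0,  where D(n) = (r+n)(r+n-1) + (7/3)(r+n) + (1/3).
  a_n = [3 a_{n-1} - 1 a_{n-2}] / D(n).
Since the indicial polynomial factors as (r - r_1)(r - r_2), D(n) = (r_1 + n - r_1)(r_1 + n - r_2) = n(n + 2/3).
Evaluating step by step (a_0 = 1):
  n = 1: D(1) = 1(1 + 2/3) = 5/3; numerator = 3(1) = 3; a_1 = (3)/(5/3) = 9/5
  n = 2: D(2) = 2(2 + 2/3) = 16/3; numerator = 3(9/5) - 1(1) = 22/5; a_2 = (22/5)/(16/3) = 33/40
  n = 3: D(3) = 3(3 + 2/3) = 11; numerator = 3(33/40) - 1(9/5) = 27/40; a_3 = (27/40)/(11) = 27/440

r = -1/3; a_0 = 1; a_1 = 9/5; a_2 = 33/40; a_3 = 27/440


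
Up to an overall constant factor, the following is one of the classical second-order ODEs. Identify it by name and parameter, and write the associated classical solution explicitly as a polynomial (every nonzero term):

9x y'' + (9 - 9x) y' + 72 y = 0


All three coefficients share the factor 9; dividing through by 9 gives  x y'' + (1 - x) y' + 8 y = 0.
This matches the Laguerre equation x y'' + (1 - x) y' + n y = 0 with n = 8; the polynomial solution is L_8(x).
With y = sum_k a_k x^k, matching x^k gives (k+1)k a_{k+1} + (k+1) a_{k+1} - k a_k + n a_k = 0, i.e. (k+1)^2 a_{k+1} = (k - n) a_k = (k - 8) a_k. The right side vanishes at k = 8, so the series terminates at degree 8.
Standard normalization L_n(0) = 1 gives a_0 = 1. Work upward with a_{k+1} = (k - 8) a_k / (k+1)^2:
  a_1 = (0 - 8)(1) / 1^2 = -8/1 = -8
  a_2 = (1 - 8)(-8) / 2^2 = 56/4 = 14
  a_3 = (2 - 8)(14) / 3^2 = -84/9 = -28/3
  a_4 = (3 - 8)(-28/3) / 4^2 = (140/3)/16 = 35/12
  a_5 = (4 - 8)(35/12) / 5^2 = (-35/3)/25 = -7/15
  a_6 = (5 - 8)(-7/15) / 6^2 = (7/5)/36 = 7/180
  a_7 = (6 - 8)(7/180) / 7^2 = (-7/90)/49 = -1/630
  a_8 = (7 - 8)(-1/630) / 8^2 = (1/630)/64 = 1/40320
Hence L_8(x) = x^8/40320 - x^7/630 + 7 x^6/180 - 7 x^5/15 + 35 x^4/12 - 28 x^3/3 + 14 x^2 - 8 x + 1.

L_8(x); series = x^8/40320 - x^7/630 + 7 x^6/180 - 7 x^5/15 + 35 x^4/12 - 28 x^3/3 + 14 x^2 - 8 x + 1


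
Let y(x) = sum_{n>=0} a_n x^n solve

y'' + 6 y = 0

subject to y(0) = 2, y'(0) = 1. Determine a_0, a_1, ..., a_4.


Ansatz: y(x) = sum_{n>=0} a_n x^n, so y'(x) = sum_{n>=1} n a_n x^(n-1) and y''(x) = sum_{n>=2} n(n-1) a_n x^(n-2).
Substitute into P(x) y'' + Q(x) y' + R(x) y = 0 with P(x) = 1, Q(x) = 0, R(x) = 6, and match powers of x.
Initial conditions: a_0 = 2, a_1 = 1.
Setting the coefficient of each power of x to zero and solving order by order (substituting the coefficients already found):
  x^0: 2 a_2 + 6 a_0 = 0  ->  2 a_2 = -6 a_0 = -12  ->  a_2 = -6
  x^1: 6 a_3 + 6 a_1 = 0  ->  6 a_3 = -6 a_1 = -6  ->  a_3 = -1
  x^2: 12 a_4 + 6 a_2 = 0  ->  12 a_4 = -6 a_2 = 36  ->  a_4 = 3
Truncated series: y(x) = 2 + x - 6 x^2 - x^3 + 3 x^4 + O(x^5).

a_0 = 2; a_1 = 1; a_2 = -6; a_3 = -1; a_4 = 3


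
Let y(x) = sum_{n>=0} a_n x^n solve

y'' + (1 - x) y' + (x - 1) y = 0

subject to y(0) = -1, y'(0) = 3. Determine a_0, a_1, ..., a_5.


Ansatz: y(x) = sum_{n>=0} a_n x^n, so y'(x) = sum_{n>=1} n a_n x^(n-1) and y''(x) = sum_{n>=2} n(n-1) a_n x^(n-2).
Substitute into P(x) y'' + Q(x) y' + R(x) y = 0 with P(x) = 1, Q(x) = 1 - x, R(x) = x - 1, and match powers of x.
Initial conditions: a_0 = -1, a_1 = 3.
Setting the coefficient of each power of x to zero and solving order by order (substituting the coefficients already found):
  x^0: 2 a_2 + a_1 - a_0 = 0  ->  2 a_2 = -a_1 + a_0 = -4  ->  a_2 = -2
  x^1: 6 a_3 + 2 a_2 - 2 a_1 + a_0 = 0  ->  6 a_3 = -2 a_2 + 2 a_1 - a_0 = 11  ->  a_3 = 11/6
  x^2: 12 a_4 + 3 a_3 - 3 a_2 + a_1 = 0  ->  12 a_4 = -3 a_3 + 3 a_2 - a_1 = -29/2  ->  a_4 = -29/24
  x^3: 20 a_5 + 4 a_4 - 4 a_3 + a_2 = 0  ->  20 a_5 = -4 a_4 + 4 a_3 - a_2 = 85/6  ->  a_5 = 17/24
Truncated series: y(x) = -1 + 3 x - 2 x^2 + (11/6) x^3 - (29/24) x^4 + (17/24) x^5 + O(x^6).

a_0 = -1; a_1 = 3; a_2 = -2; a_3 = 11/6; a_4 = -29/24; a_5 = 17/24


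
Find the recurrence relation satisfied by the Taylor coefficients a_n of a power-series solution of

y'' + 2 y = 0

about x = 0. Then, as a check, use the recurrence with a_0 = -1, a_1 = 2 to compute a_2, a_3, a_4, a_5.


Substitute y = sum_n a_n x^n into y'' + (const) y = 0.
y''(x) = sum_{n>=0} (n+2)(n+1) a_{n+2} x^n.
The ODE becomes sum_n [(n+2)(n+1) a_{n+2} + 2 a_n] x^n = 0.
Setting each coefficient to zero gives the recurrence:
  (n+2)(n+1) a_{n+2} + 2 a_n = 0,
  a_{n+2} = -2 / ((n+1)(n+2)) a_n.

Check with a_0 = -1, a_1 = 2 (apply the recurrence for n = 0, 1, 2, 3): a_0 = -1, a_1 = 2, a_2 = 1, a_3 = -2/3, a_4 = -1/6, a_5 = 1/15.

a_{n+2} = -2/((n+1)(n+2)) * a_n; check: a_0 = -1, a_1 = 2, a_2 = 1, a_3 = -2/3, a_4 = -1/6, a_5 = 1/15


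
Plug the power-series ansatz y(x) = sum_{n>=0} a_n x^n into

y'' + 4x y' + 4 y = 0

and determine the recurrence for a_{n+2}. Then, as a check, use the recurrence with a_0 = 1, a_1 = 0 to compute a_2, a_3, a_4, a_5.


Substitute y = sum_n a_n x^n.
y''(x) has coefficient (n+2)(n+1) a_{n+2} at x^n;
4 x y'(x) has coefficient 4 n a_n at x^n (shift);
4 y(x) has coefficient 4 a_n at x^n.
Matching x^n: (n+2)(n+1) a_{n+2} + (4n + 4) a_n = 0.
Thus a_{n+2} = (-4n - 4) / ((n+1)(n+2)) * a_n.

Check with a_0 = 1, a_1 = 0 (apply the recurrence for n = 0, 1, 2, 3): a_0 = 1, a_1 = 0, a_2 = -2, a_3 = 0, a_4 = 2, a_5 = 0.

a_(n+2) = (-4n - 4) / ((n+1)(n+2)) * a_n; check: a_0 = 1, a_1 = 0, a_2 = -2, a_3 = 0, a_4 = 2, a_5 = 0


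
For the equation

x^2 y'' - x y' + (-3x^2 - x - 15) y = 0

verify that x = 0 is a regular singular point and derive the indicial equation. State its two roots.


Divide by x^2 to reach normal form y'' + P_1(x) y' + P_2(x) y = 0 with P_1(x) = -1/x and P_2(x) = -3 - 1/x - 15/x^2.
x = 0 is a singular point because the y'-coefficient -1/x has a pole at x = 0 and the y-coefficient -3 - 1/x - 15/x^2 has a pole at x = 0.
It is a regular singular point because x P_1(x) = p(x) = -1 and x^2 P_2(x) = q(x) = -3x^2 - x - 15 are polynomials, hence analytic at x = 0.
p(0) = -1,  q(0) = -15.
Indicial equation: r(r-1) + p(0) r + q(0) = 0, i.e. r^2 + (p(0) - 1) r + q(0) = 0, i.e. r^2 - 2 r - 15 = 0.
Discriminant: (-2)^2 - 4(-15) = 64, so r = (2 ± 8)/2.
Solving: r_1 = 5, r_2 = -3.

indicial: r^2 - 2 r - 15 = 0; roots r_1 = 5, r_2 = -3


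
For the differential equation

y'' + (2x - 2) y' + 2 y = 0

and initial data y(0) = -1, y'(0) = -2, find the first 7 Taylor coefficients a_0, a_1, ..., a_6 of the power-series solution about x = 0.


Ansatz: y(x) = sum_{n>=0} a_n x^n, so y'(x) = sum_{n>=1} n a_n x^(n-1) and y''(x) = sum_{n>=2} n(n-1) a_n x^(n-2).
Substitute into P(x) y'' + Q(x) y' + R(x) y = 0 with P(x) = 1, Q(x) = 2x - 2, R(x) = 2, and match powers of x.
Initial conditions: a_0 = -1, a_1 = -2.
Setting the coefficient of each power of x to zero and solving order by order (substituting the coefficients already found):
  x^0: 2 a_2 - 2 a_1 + 2 a_0 = 0  ->  2 a_2 = 2 a_1 - 2 a_0 = -2  ->  a_2 = -1
  x^1: 6 a_3 - 4 a_2 + 4 a_1 = 0  ->  6 a_3 = 4 a_2 - 4 a_1 = 4  ->  a_3 = 2/3
  x^2: 12 a_4 - 6 a_3 + 6 a_2 = 0  ->  12 a_4 = 6 a_3 - 6 a_2 = 10  ->  a_4 = 5/6
  x^3: 20 a_5 - 8 a_4 + 8 a_3 = 0  ->  20 a_5 = 8 a_4 - 8 a_3 = 4/3  ->  a_5 = 1/15
  x^4: 30 a_6 - 10 a_5 + 10 a_4 = 0  ->  30 a_6 = 10 a_5 - 10 a_4 = -23/3  ->  a_6 = -23/90
Truncated series: y(x) = -1 - 2 x - x^2 + (2/3) x^3 + (5/6) x^4 + (1/15) x^5 - (23/90) x^6 + O(x^7).

a_0 = -1; a_1 = -2; a_2 = -1; a_3 = 2/3; a_4 = 5/6; a_5 = 1/15; a_6 = -23/90


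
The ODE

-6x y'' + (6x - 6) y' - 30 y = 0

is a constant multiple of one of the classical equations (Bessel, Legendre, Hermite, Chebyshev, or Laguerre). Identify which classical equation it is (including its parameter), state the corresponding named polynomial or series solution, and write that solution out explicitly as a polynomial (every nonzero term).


All three coefficients share the factor -6; dividing through by -6 gives  x y'' + (1 - x) y' + 5 y = 0.
This matches the Laguerre equation x y'' + (1 - x) y' + n y = 0 with n = 5; the polynomial solution is L_5(x).
With y = sum_k a_k x^k, matching x^k gives (k+1)k a_{k+1} + (k+1) a_{k+1} - k a_k + n a_k = 0, i.e. (k+1)^2 a_{k+1} = (k - n) a_k = (k - 5) a_k. The right side vanishes at k = 5, so the series terminates at degree 5.
Standard normalization L_n(0) = 1 gives a_0 = 1. Work upward with a_{k+1} = (k - 5) a_k / (k+1)^2:
  a_1 = (0 - 5)(1) / 1^2 = -5/1 = -5
  a_2 = (1 - 5)(-5) / 2^2 = 20/4 = 5
  a_3 = (2 - 5)(5) / 3^2 = -15/9 = -5/3
  a_4 = (3 - 5)(-5/3) / 4^2 = (10/3)/16 = 5/24
  a_5 = (4 - 5)(5/24) / 5^2 = (-5/24)/25 = -1/120
Hence L_5(x) = -x^5/120 + 5 x^4/24 - 5 x^3/3 + 5 x^2 - 5 x + 1.

L_5(x); series = -x^5/120 + 5 x^4/24 - 5 x^3/3 + 5 x^2 - 5 x + 1


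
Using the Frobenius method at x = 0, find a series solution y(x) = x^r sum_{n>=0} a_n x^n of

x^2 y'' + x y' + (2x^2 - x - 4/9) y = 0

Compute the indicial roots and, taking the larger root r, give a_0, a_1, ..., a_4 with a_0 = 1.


Write in Frobenius form y'' + (p(x)/x) y' + (q(x)/x^2) y = 0:
  p(x) = 1,  q(x) = 2x^2 - x - 4/9.
Indicial equation: r(r-1) + (1) r + (-4/9) = 0 -> roots r_1 = 2/3, r_2 = -2/3.
Take r = r_1 = 2/3. Let y(x) = x^r sum_{n>=0} a_n x^n with a_0 = 1.
Substitute y = x^r sum a_n x^n and match x^{r+n}. The recurrence is
  D(n) a_n - 1 a_{n-1} + 2 a_{n-2} = 0,  where D(n) = (r+n)(r+n-1) + (1)(r+n) + (-4/9).
  a_n = [1 a_{n-1} - 2 a_{n-2}] / D(n).
Since the indicial polynomial factors as (r - r_1)(r - r_2), D(n) = (r_1 + n - r_1)(r_1 + n - r_2) = n(n + 4/3).
Evaluating step by step (a_0 = 1):
  n = 1: D(1) = 1(1 + 4/3) = 7/3; numerator = 1(1) = 1; a_1 = (1)/(7/3) = 3/7
  n = 2: D(2) = 2(2 + 4/3) = 20/3; numerator = 1(3/7) - 2(1) = -11/7; a_2 = (-11/7)/(20/3) = -33/140
  n = 3: D(3) = 3(3 + 4/3) = 13; numerator = 1(-33/140) - 2(3/7) = -153/140; a_3 = (-153/140)/(13) = -153/1820
  n = 4: D(4) = 4(4 + 4/3) = 64/3; numerator = 1(-153/1820) - 2(-33/140) = 141/364; a_4 = (141/364)/(64/3) = 423/23296

r = 2/3; a_0 = 1; a_1 = 3/7; a_2 = -33/140; a_3 = -153/1820; a_4 = 423/23296


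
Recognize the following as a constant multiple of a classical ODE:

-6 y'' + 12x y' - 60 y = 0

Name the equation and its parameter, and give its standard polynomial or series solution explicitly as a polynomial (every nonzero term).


All three coefficients share the factor -6; dividing through by -6 gives  y'' - 2x y' + 10 y = 0.
This matches the Hermite equation y'' - 2x y' + 2n y = 0 with 2n = 10, so n = 5; the polynomial solution is H_5(x).
With y = sum_k a_k x^k, matching x^k gives (k+2)(k+1) a_{k+2} = 2(k - n) a_k = 2(k - 5) a_k. The right side vanishes at k = 5, so the series with the parity of 5 terminates at degree 5.
Standard normalization: leading coefficient of H_n is 2^n, so a_5 = 2^5 = 32. Work downward with a_k = (k+1)(k+2) a_{k+2} / (2(k - n)):
  a_3 = (4)(5)(32) / (2(3 - 5)) = 640/(-4) = -160
  a_1 = (2)(3)(-160) / (2(1 - 5)) = -960/(-8) = 120
Hence H_5(x) = 32 x^5 - 160 x^3 + 120 x.

H_5(x); series = 32 x^5 - 160 x^3 + 120 x


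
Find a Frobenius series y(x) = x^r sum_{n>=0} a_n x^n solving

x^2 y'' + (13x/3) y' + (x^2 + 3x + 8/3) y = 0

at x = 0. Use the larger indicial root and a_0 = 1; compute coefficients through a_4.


Write in Frobenius form y'' + (p(x)/x) y' + (q(x)/x^2) y = 0:
  p(x) = 13/3,  q(x) = x^2 + 3x + 8/3.
Indicial equation: r(r-1) + (13/3) r + (8/3) = 0 -> roots r_1 = -4/3, r_2 = -2.
Take r = r_1 = -4/3. Let y(x) = x^r sum_{n>=0} a_n x^n with a_0 = 1.
Substitute y = x^r sum a_n x^n and match x^{r+n}. The recurrence is
  D(n) a_n + 3 a_{n-1} + 1 a_{n-2} = 0,  where D(n) = (r+n)(r+n-1) + (13/3)(r+n) + (8/3).
  a_n = [-3 a_{n-1} - 1 a_{n-2}] / D(n).
Since the indicial polynomial factors as (r - r_1)(r - r_2), D(n) = (r_1 + n - r_1)(r_1 + n - r_2) = n(n + 2/3).
Evaluating step by step (a_0 = 1):
  n = 1: D(1) = 1(1 + 2/3) = 5/3; numerator = -3(1) = -3; a_1 = (-3)/(5/3) = -9/5
  n = 2: D(2) = 2(2 + 2/3) = 16/3; numerator = -3(-9/5) - 1(1) = 22/5; a_2 = (22/5)/(16/3) = 33/40
  n = 3: D(3) = 3(3 + 2/3) = 11; numerator = -3(33/40) - 1(-9/5) = -27/40; a_3 = (-27/40)/(11) = -27/440
  n = 4: D(4) = 4(4 + 2/3) = 56/3; numerator = -3(-27/440) - 1(33/40) = -141/220; a_4 = (-141/220)/(56/3) = -423/12320

r = -4/3; a_0 = 1; a_1 = -9/5; a_2 = 33/40; a_3 = -27/440; a_4 = -423/12320


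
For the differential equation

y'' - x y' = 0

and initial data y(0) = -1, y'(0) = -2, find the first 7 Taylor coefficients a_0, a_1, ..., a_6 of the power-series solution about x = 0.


Ansatz: y(x) = sum_{n>=0} a_n x^n, so y'(x) = sum_{n>=1} n a_n x^(n-1) and y''(x) = sum_{n>=2} n(n-1) a_n x^(n-2).
Substitute into P(x) y'' + Q(x) y' + R(x) y = 0 with P(x) = 1, Q(x) = -x, R(x) = 0, and match powers of x.
Initial conditions: a_0 = -1, a_1 = -2.
Setting the coefficient of each power of x to zero and solving order by order (substituting the coefficients already found):
  x^0: 2 a_2 = 0  ->  a_2 = 0
  x^1: 6 a_3 - a_1 = 0  ->  6 a_3 = a_1 = -2  ->  a_3 = -1/3
  x^2: 12 a_4 - 2 a_2 = 0  ->  12 a_4 = 2 a_2 = 0  ->  a_4 = 0
  x^3: 20 a_5 - 3 a_3 = 0  ->  20 a_5 = 3 a_3 = -1  ->  a_5 = -1/20
  x^4: 30 a_6 - 4 a_4 = 0  ->  30 a_6 = 4 a_4 = 0  ->  a_6 = 0
Truncated series: y(x) = -1 - 2 x - (1/3) x^3 - (1/20) x^5 + O(x^7).

a_0 = -1; a_1 = -2; a_2 = 0; a_3 = -1/3; a_4 = 0; a_5 = -1/20; a_6 = 0


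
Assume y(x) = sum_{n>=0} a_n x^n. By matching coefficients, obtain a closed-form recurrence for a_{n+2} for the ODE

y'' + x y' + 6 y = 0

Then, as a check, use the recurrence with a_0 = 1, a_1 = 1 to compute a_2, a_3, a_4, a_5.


Substitute y = sum_n a_n x^n.
y''(x) has coefficient (n+2)(n+1) a_{n+2} at x^n;
x y'(x) has coefficient n a_n at x^n (shift);
6 y(x) has coefficient 6 a_n at x^n.
Matching x^n: (n+2)(n+1) a_{n+2} + (n + 6) a_n = 0.
Thus a_{n+2} = (-n - 6) / ((n+1)(n+2)) * a_n.

Check with a_0 = 1, a_1 = 1 (apply the recurrence for n = 0, 1, 2, 3): a_0 = 1, a_1 = 1, a_2 = -3, a_3 = -7/6, a_4 = 2, a_5 = 21/40.

a_(n+2) = (-n - 6) / ((n+1)(n+2)) * a_n; check: a_0 = 1, a_1 = 1, a_2 = -3, a_3 = -7/6, a_4 = 2, a_5 = 21/40


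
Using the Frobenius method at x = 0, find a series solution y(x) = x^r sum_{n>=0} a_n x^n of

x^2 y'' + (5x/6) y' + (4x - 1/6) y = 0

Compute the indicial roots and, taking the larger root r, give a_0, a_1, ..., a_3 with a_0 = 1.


Write in Frobenius form y'' + (p(x)/x) y' + (q(x)/x^2) y = 0:
  p(x) = 5/6,  q(x) = 4x - 1/6.
Indicial equation: r(r-1) + (5/6) r + (-1/6) = 0 -> roots r_1 = 1/2, r_2 = -1/3.
Take r = r_1 = 1/2. Let y(x) = x^r sum_{n>=0} a_n x^n with a_0 = 1.
Substitute y = x^r sum a_n x^n and match x^{r+n}. The recurrence is
  D(n) a_n + 4 a_{n-1} = 0,  where D(n) = (r+n)(r+n-1) + (5/6)(r+n) + (-1/6).
  a_n = -4 / D(n) * a_{n-1}.
Since the indicial polynomial factors as (r - r_1)(r - r_2), D(n) = (r_1 + n - r_1)(r_1 + n - r_2) = n(n + 5/6).
Evaluating step by step (a_0 = 1):
  n = 1: D(1) = 1(1 + 5/6) = 11/6; numerator = -4(1) = -4; a_1 = (-4)/(11/6) = -24/11
  n = 2: D(2) = 2(2 + 5/6) = 17/3; numerator = -4(-24/11) = 96/11; a_2 = (96/11)/(17/3) = 288/187
  n = 3: D(3) = 3(3 + 5/6) = 23/2; numerator = -4(288/187) = -1152/187; a_3 = (-1152/187)/(23/2) = -2304/4301

r = 1/2; a_0 = 1; a_1 = -24/11; a_2 = 288/187; a_3 = -2304/4301


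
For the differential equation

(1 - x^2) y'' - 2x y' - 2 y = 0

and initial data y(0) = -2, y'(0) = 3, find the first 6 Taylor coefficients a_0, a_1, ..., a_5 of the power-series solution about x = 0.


Ansatz: y(x) = sum_{n>=0} a_n x^n, so y'(x) = sum_{n>=1} n a_n x^(n-1) and y''(x) = sum_{n>=2} n(n-1) a_n x^(n-2).
Substitute into P(x) y'' + Q(x) y' + R(x) y = 0 with P(x) = 1 - x^2, Q(x) = -2x, R(x) = -2, and match powers of x.
Initial conditions: a_0 = -2, a_1 = 3.
Setting the coefficient of each power of x to zero and solving order by order (substituting the coefficients already found):
  x^0: 2 a_2 - 2 a_0 = 0  ->  2 a_2 = 2 a_0 = -4  ->  a_2 = -2
  x^1: 6 a_3 - 4 a_1 = 0  ->  6 a_3 = 4 a_1 = 12  ->  a_3 = 2
  x^2: 12 a_4 - 8 a_2 = 0  ->  12 a_4 = 8 a_2 = -16  ->  a_4 = -4/3
  x^3: 20 a_5 - 14 a_3 = 0  ->  20 a_5 = 14 a_3 = 28  ->  a_5 = 7/5
Truncated series: y(x) = -2 + 3 x - 2 x^2 + 2 x^3 - (4/3) x^4 + (7/5) x^5 + O(x^6).

a_0 = -2; a_1 = 3; a_2 = -2; a_3 = 2; a_4 = -4/3; a_5 = 7/5


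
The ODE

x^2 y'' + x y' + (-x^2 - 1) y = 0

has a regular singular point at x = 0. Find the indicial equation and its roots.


Divide by x^2 to reach normal form y'' + P_1(x) y' + P_2(x) y = 0 with P_1(x) = 1/x and P_2(x) = -1 - 1/x^2.
x = 0 is a singular point because the y'-coefficient 1/x has a pole at x = 0 and the y-coefficient -1 - 1/x^2 has a pole at x = 0.
It is a regular singular point because x P_1(x) = p(x) = 1 and x^2 P_2(x) = q(x) = -x^2 - 1 are polynomials, hence analytic at x = 0.
p(0) = 1,  q(0) = -1.
Indicial equation: r(r-1) + p(0) r + q(0) = 0, i.e. r^2 + (p(0) - 1) r + q(0) = 0, i.e. r^2 - 1 = 0.
Discriminant: (0)^2 - 4(-1) = 4, so r = (0 ± 2)/2.
Solving: r_1 = 1, r_2 = -1.

indicial: r^2 - 1 = 0; roots r_1 = 1, r_2 = -1


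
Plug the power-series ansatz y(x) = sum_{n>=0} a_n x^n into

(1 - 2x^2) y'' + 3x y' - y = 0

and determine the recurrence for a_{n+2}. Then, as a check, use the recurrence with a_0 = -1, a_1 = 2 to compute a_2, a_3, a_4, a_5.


Substitute y = sum_n a_n x^n.
(1 - 2 x^2) y'' contributes (n+2)(n+1) a_{n+2} - 2 n(n-1) a_n at x^n.
3 x y'(x) contributes 3 n a_n at x^n.
-y(x) contributes -1 a_n at x^n.
Matching x^n: (n+2)(n+1) a_{n+2} + (-2 n(n-1) + 3 n - 1) a_n = 0.
Thus a_{n+2} = (2 n(n-1) - 3 n + 1) / ((n+1)(n+2)) * a_n.

Check with a_0 = -1, a_1 = 2 (apply the recurrence for n = 0, 1, 2, 3): a_0 = -1, a_1 = 2, a_2 = -1/2, a_3 = -2/3, a_4 = 1/24, a_5 = -2/15.

a_(n+2) = (2 n(n-1) - 3 n + 1) / ((n+1)(n+2)) * a_n; check: a_0 = -1, a_1 = 2, a_2 = -1/2, a_3 = -2/3, a_4 = 1/24, a_5 = -2/15


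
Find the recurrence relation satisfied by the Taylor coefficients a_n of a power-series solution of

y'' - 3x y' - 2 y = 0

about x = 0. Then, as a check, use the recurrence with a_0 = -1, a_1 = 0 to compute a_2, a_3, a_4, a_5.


Substitute y = sum_n a_n x^n.
y''(x) has coefficient (n+2)(n+1) a_{n+2} at x^n;
-3 x y'(x) has coefficient -3 n a_n at x^n (shift);
-2 y(x) has coefficient -2 a_n at x^n.
Matching x^n: (n+2)(n+1) a_{n+2} + (-3n - 2) a_n = 0.
Thus a_{n+2} = (3n + 2) / ((n+1)(n+2)) * a_n.

Check with a_0 = -1, a_1 = 0 (apply the recurrence for n = 0, 1, 2, 3): a_0 = -1, a_1 = 0, a_2 = -1, a_3 = 0, a_4 = -2/3, a_5 = 0.

a_(n+2) = (3n + 2) / ((n+1)(n+2)) * a_n; check: a_0 = -1, a_1 = 0, a_2 = -1, a_3 = 0, a_4 = -2/3, a_5 = 0


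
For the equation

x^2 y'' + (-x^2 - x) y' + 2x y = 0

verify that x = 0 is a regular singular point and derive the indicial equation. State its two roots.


Divide by x^2 to reach normal form y'' + P_1(x) y' + P_2(x) y = 0 with P_1(x) = -1 - 1/x and P_2(x) = 2/x.
x = 0 is a singular point because the y'-coefficient -1 - 1/x has a pole at x = 0 and the y-coefficient 2/x has a pole at x = 0.
It is a regular singular point because x P_1(x) = p(x) = -x - 1 and x^2 P_2(x) = q(x) = 2x are polynomials, hence analytic at x = 0.
p(0) = -1,  q(0) = 0.
Indicial equation: r(r-1) + p(0) r + q(0) = 0, i.e. r^2 + (p(0) - 1) r + q(0) = 0, i.e. r^2 - 2 r = 0.
Discriminant: (-2)^2 - 4(0) = 4, so r = (2 ± 2)/2.
Solving: r_1 = 2, r_2 = 0.

indicial: r^2 - 2 r = 0; roots r_1 = 2, r_2 = 0


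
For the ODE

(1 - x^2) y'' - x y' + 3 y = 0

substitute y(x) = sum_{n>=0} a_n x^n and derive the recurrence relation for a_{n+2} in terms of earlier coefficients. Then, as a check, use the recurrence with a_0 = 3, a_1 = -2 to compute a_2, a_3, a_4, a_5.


Substitute y = sum_n a_n x^n.
(1 - 1 x^2) y'' contributes (n+2)(n+1) a_{n+2} - n(n-1) a_n at x^n.
-x y'(x) contributes -n a_n at x^n.
3 y(x) contributes 3 a_n at x^n.
Matching x^n: (n+2)(n+1) a_{n+2} + (-n(n-1) - n + 3) a_n = 0.
Thus a_{n+2} = (n(n-1) + n - 3) / ((n+1)(n+2)) * a_n.

Check with a_0 = 3, a_1 = -2 (apply the recurrence for n = 0, 1, 2, 3): a_0 = 3, a_1 = -2, a_2 = -9/2, a_3 = 2/3, a_4 = -3/8, a_5 = 1/5.

a_(n+2) = (n(n-1) + n - 3) / ((n+1)(n+2)) * a_n; check: a_0 = 3, a_1 = -2, a_2 = -9/2, a_3 = 2/3, a_4 = -3/8, a_5 = 1/5


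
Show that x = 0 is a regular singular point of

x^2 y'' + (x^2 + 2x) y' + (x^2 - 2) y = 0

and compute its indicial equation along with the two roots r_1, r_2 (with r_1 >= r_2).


Divide by x^2 to reach normal form y'' + P_1(x) y' + P_2(x) y = 0 with P_1(x) = 1 + 2/x and P_2(x) = 1 - 2/x^2.
x = 0 is a singular point because the y'-coefficient 1 + 2/x has a pole at x = 0 and the y-coefficient 1 - 2/x^2 has a pole at x = 0.
It is a regular singular point because x P_1(x) = p(x) = x + 2 and x^2 P_2(x) = q(x) = x^2 - 2 are polynomials, hence analytic at x = 0.
p(0) = 2,  q(0) = -2.
Indicial equation: r(r-1) + p(0) r + q(0) = 0, i.e. r^2 + (p(0) - 1) r + q(0) = 0, i.e. r^2 + 1 r - 2 = 0.
Discriminant: (1)^2 - 4(-2) = 9, so r = (-1 ± 3)/2.
Solving: r_1 = 1, r_2 = -2.

indicial: r^2 + 1 r - 2 = 0; roots r_1 = 1, r_2 = -2


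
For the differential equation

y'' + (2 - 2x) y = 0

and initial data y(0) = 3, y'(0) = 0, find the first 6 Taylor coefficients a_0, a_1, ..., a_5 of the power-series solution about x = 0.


Ansatz: y(x) = sum_{n>=0} a_n x^n, so y'(x) = sum_{n>=1} n a_n x^(n-1) and y''(x) = sum_{n>=2} n(n-1) a_n x^(n-2).
Substitute into P(x) y'' + Q(x) y' + R(x) y = 0 with P(x) = 1, Q(x) = 0, R(x) = 2 - 2x, and match powers of x.
Initial conditions: a_0 = 3, a_1 = 0.
Setting the coefficient of each power of x to zero and solving order by order (substituting the coefficients already found):
  x^0: 2 a_2 + 2 a_0 = 0  ->  2 a_2 = -2 a_0 = -6  ->  a_2 = -3
  x^1: 6 a_3 + 2 a_1 - 2 a_0 = 0  ->  6 a_3 = -2 a_1 + 2 a_0 = 6  ->  a_3 = 1
  x^2: 12 a_4 + 2 a_2 - 2 a_1 = 0  ->  12 a_4 = -2 a_2 + 2 a_1 = 6  ->  a_4 = 1/2
  x^3: 20 a_5 + 2 a_3 - 2 a_2 = 0  ->  20 a_5 = -2 a_3 + 2 a_2 = -8  ->  a_5 = -2/5
Truncated series: y(x) = 3 - 3 x^2 + x^3 + (1/2) x^4 - (2/5) x^5 + O(x^6).

a_0 = 3; a_1 = 0; a_2 = -3; a_3 = 1; a_4 = 1/2; a_5 = -2/5


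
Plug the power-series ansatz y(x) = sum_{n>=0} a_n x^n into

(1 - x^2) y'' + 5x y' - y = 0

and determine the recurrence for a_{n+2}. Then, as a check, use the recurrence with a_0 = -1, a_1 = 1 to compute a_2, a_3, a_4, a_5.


Substitute y = sum_n a_n x^n.
(1 - 1 x^2) y'' contributes (n+2)(n+1) a_{n+2} - n(n-1) a_n at x^n.
5 x y'(x) contributes 5 n a_n at x^n.
-y(x) contributes -1 a_n at x^n.
Matching x^n: (n+2)(n+1) a_{n+2} + (-n(n-1) + 5 n - 1) a_n = 0.
Thus a_{n+2} = (n(n-1) - 5 n + 1) / ((n+1)(n+2)) * a_n.

Check with a_0 = -1, a_1 = 1 (apply the recurrence for n = 0, 1, 2, 3): a_0 = -1, a_1 = 1, a_2 = -1/2, a_3 = -2/3, a_4 = 7/24, a_5 = 4/15.

a_(n+2) = (n(n-1) - 5 n + 1) / ((n+1)(n+2)) * a_n; check: a_0 = -1, a_1 = 1, a_2 = -1/2, a_3 = -2/3, a_4 = 7/24, a_5 = 4/15


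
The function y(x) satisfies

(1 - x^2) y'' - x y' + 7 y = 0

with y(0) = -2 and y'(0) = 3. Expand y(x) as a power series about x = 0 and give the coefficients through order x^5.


Ansatz: y(x) = sum_{n>=0} a_n x^n, so y'(x) = sum_{n>=1} n a_n x^(n-1) and y''(x) = sum_{n>=2} n(n-1) a_n x^(n-2).
Substitute into P(x) y'' + Q(x) y' + R(x) y = 0 with P(x) = 1 - x^2, Q(x) = -x, R(x) = 7, and match powers of x.
Initial conditions: a_0 = -2, a_1 = 3.
Setting the coefficient of each power of x to zero and solving order by order (substituting the coefficients already found):
  x^0: 2 a_2 + 7 a_0 = 0  ->  2 a_2 = -7 a_0 = 14  ->  a_2 = 7
  x^1: 6 a_3 + 6 a_1 = 0  ->  6 a_3 = -6 a_1 = -18  ->  a_3 = -3
  x^2: 12 a_4 + 3 a_2 = 0  ->  12 a_4 = -3 a_2 = -21  ->  a_4 = -7/4
  x^3: 20 a_5 - 2 a_3 = 0  ->  20 a_5 = 2 a_3 = -6  ->  a_5 = -3/10
Truncated series: y(x) = -2 + 3 x + 7 x^2 - 3 x^3 - (7/4) x^4 - (3/10) x^5 + O(x^6).

a_0 = -2; a_1 = 3; a_2 = 7; a_3 = -3; a_4 = -7/4; a_5 = -3/10


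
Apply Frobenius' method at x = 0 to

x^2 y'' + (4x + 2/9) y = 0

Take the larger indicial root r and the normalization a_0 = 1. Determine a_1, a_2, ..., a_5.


Write in Frobenius form y'' + (p(x)/x) y' + (q(x)/x^2) y = 0:
  p(x) = 0,  q(x) = 4x + 2/9.
Indicial equation: r(r-1) + (0) r + (2/9) = 0 -> roots r_1 = 2/3, r_2 = 1/3.
Take r = r_1 = 2/3. Let y(x) = x^r sum_{n>=0} a_n x^n with a_0 = 1.
Substitute y = x^r sum a_n x^n and match x^{r+n}. The recurrence is
  D(n) a_n + 4 a_{n-1} = 0,  where D(n) = (r+n)(r+n-1) + (0)(r+n) + (2/9).
  a_n = -4 / D(n) * a_{n-1}.
Since the indicial polynomial factors as (r - r_1)(r - r_2), D(n) = (r_1 + n - r_1)(r_1 + n - r_2) = n(n + 1/3).
Evaluating step by step (a_0 = 1):
  n = 1: D(1) = 1(1 + 1/3) = 4/3; numerator = -4(1) = -4; a_1 = (-4)/(4/3) = -3
  n = 2: D(2) = 2(2 + 1/3) = 14/3; numerator = -4(-3) = 12; a_2 = (12)/(14/3) = 18/7
  n = 3: D(3) = 3(3 + 1/3) = 10; numerator = -4(18/7) = -72/7; a_3 = (-72/7)/(10) = -36/35
  n = 4: D(4) = 4(4 + 1/3) = 52/3; numerator = -4(-36/35) = 144/35; a_4 = (144/35)/(52/3) = 108/455
  n = 5: D(5) = 5(5 + 1/3) = 80/3; numerator = -4(108/455) = -432/455; a_5 = (-432/455)/(80/3) = -81/2275

r = 2/3; a_0 = 1; a_1 = -3; a_2 = 18/7; a_3 = -36/35; a_4 = 108/455; a_5 = -81/2275


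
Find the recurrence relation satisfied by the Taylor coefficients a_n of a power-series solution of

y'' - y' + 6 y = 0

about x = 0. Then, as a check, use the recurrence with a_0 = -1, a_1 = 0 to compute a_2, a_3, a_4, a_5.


Substitute y = sum_n a_n x^n.
y''(x) has coefficient (n+2)(n+1) a_{n+2} at x^n;
-y'(x) has coefficient -(n+1) a_{n+1} at x^n;
6 y(x) has coefficient 6 a_n at x^n.
Matching x^n: (n+2)(n+1) a_{n+2} - (n+1) a_{n+1} + 6 a_n = 0.
Thus a_{n+2} = [(n+1) a_{n+1} - 6 a_n] / ((n+1)(n+2)).

Check with a_0 = -1, a_1 = 0 (apply the recurrence for n = 0, 1, 2, 3): a_0 = -1, a_1 = 0, a_2 = 3, a_3 = 1, a_4 = -5/4, a_5 = -11/20.

a_(n+2) = [(n+1) a_(n+1) - 6 a_n] / ((n+1)(n+2)); check: a_0 = -1, a_1 = 0, a_2 = 3, a_3 = 1, a_4 = -5/4, a_5 = -11/20


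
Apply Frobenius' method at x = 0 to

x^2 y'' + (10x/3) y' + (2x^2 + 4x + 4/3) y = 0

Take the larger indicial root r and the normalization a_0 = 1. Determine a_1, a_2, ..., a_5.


Write in Frobenius form y'' + (p(x)/x) y' + (q(x)/x^2) y = 0:
  p(x) = 10/3,  q(x) = 2x^2 + 4x + 4/3.
Indicial equation: r(r-1) + (10/3) r + (4/3) = 0 -> roots r_1 = -1, r_2 = -4/3.
Take r = r_1 = -1. Let y(x) = x^r sum_{n>=0} a_n x^n with a_0 = 1.
Substitute y = x^r sum a_n x^n and match x^{r+n}. The recurrence is
  D(n) a_n + 4 a_{n-1} + 2 a_{n-2} = 0,  where D(n) = (r+n)(r+n-1) + (10/3)(r+n) + (4/3).
  a_n = [-4 a_{n-1} - 2 a_{n-2}] / D(n).
Since the indicial polynomial factors as (r - r_1)(r - r_2), D(n) = (r_1 + n - r_1)(r_1 + n - r_2) = n(n + 1/3).
Evaluating step by step (a_0 = 1):
  n = 1: D(1) = 1(1 + 1/3) = 4/3; numerator = -4(1) = -4; a_1 = (-4)/(4/3) = -3
  n = 2: D(2) = 2(2 + 1/3) = 14/3; numerator = -4(-3) - 2(1) = 10; a_2 = (10)/(14/3) = 15/7
  n = 3: D(3) = 3(3 + 1/3) = 10; numerator = -4(15/7) - 2(-3) = -18/7; a_3 = (-18/7)/(10) = -9/35
  n = 4: D(4) = 4(4 + 1/3) = 52/3; numerator = -4(-9/35) - 2(15/7) = -114/35; a_4 = (-114/35)/(52/3) = -171/910
  n = 5: D(5) = 5(5 + 1/3) = 80/3; numerator = -4(-171/910) - 2(-9/35) = 576/455; a_5 = (576/455)/(80/3) = 108/2275

r = -1; a_0 = 1; a_1 = -3; a_2 = 15/7; a_3 = -9/35; a_4 = -171/910; a_5 = 108/2275


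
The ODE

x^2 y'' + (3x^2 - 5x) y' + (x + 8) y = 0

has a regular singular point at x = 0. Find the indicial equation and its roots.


Divide by x^2 to reach normal form y'' + P_1(x) y' + P_2(x) y = 0 with P_1(x) = 3 - 5/x and P_2(x) = 1/x + 8/x^2.
x = 0 is a singular point because the y'-coefficient 3 - 5/x has a pole at x = 0 and the y-coefficient 1/x + 8/x^2 has a pole at x = 0.
It is a regular singular point because x P_1(x) = p(x) = 3x - 5 and x^2 P_2(x) = q(x) = x + 8 are polynomials, hence analytic at x = 0.
p(0) = -5,  q(0) = 8.
Indicial equation: r(r-1) + p(0) r + q(0) = 0, i.e. r^2 + (p(0) - 1) r + q(0) = 0, i.e. r^2 - 6 r + 8 = 0.
Discriminant: (-6)^2 - 4(8) = 4, so r = (6 ± 2)/2.
Solving: r_1 = 4, r_2 = 2.

indicial: r^2 - 6 r + 8 = 0; roots r_1 = 4, r_2 = 2


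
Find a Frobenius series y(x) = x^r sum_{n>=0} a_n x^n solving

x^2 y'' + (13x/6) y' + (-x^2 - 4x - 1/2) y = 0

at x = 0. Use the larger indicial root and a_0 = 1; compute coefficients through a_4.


Write in Frobenius form y'' + (p(x)/x) y' + (q(x)/x^2) y = 0:
  p(x) = 13/6,  q(x) = -x^2 - 4x - 1/2.
Indicial equation: r(r-1) + (13/6) r + (-1/2) = 0 -> roots r_1 = 1/3, r_2 = -3/2.
Take r = r_1 = 1/3. Let y(x) = x^r sum_{n>=0} a_n x^n with a_0 = 1.
Substitute y = x^r sum a_n x^n and match x^{r+n}. The recurrence is
  D(n) a_n - 4 a_{n-1} - 1 a_{n-2} = 0,  where D(n) = (r+n)(r+n-1) + (13/6)(r+n) + (-1/2).
  a_n = [4 a_{n-1} + 1 a_{n-2}] / D(n).
Since the indicial polynomial factors as (r - r_1)(r - r_2), D(n) = (r_1 + n - r_1)(r_1 + n - r_2) = n(n + 11/6).
Evaluating step by step (a_0 = 1):
  n = 1: D(1) = 1(1 + 11/6) = 17/6; numerator = 4(1) = 4; a_1 = (4)/(17/6) = 24/17
  n = 2: D(2) = 2(2 + 11/6) = 23/3; numerator = 4(24/17) + 1(1) = 113/17; a_2 = (113/17)/(23/3) = 339/391
  n = 3: D(3) = 3(3 + 11/6) = 29/2; numerator = 4(339/391) + 1(24/17) = 1908/391; a_3 = (1908/391)/(29/2) = 3816/11339
  n = 4: D(4) = 4(4 + 11/6) = 70/3; numerator = 4(3816/11339) + 1(339/391) = 25095/11339; a_4 = (25095/11339)/(70/3) = 2151/22678

r = 1/3; a_0 = 1; a_1 = 24/17; a_2 = 339/391; a_3 = 3816/11339; a_4 = 2151/22678


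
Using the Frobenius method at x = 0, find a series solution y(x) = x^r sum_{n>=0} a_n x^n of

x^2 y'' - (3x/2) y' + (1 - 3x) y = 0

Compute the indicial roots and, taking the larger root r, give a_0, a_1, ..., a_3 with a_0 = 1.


Write in Frobenius form y'' + (p(x)/x) y' + (q(x)/x^2) y = 0:
  p(x) = -3/2,  q(x) = 1 - 3x.
Indicial equation: r(r-1) + (-3/2) r + (1) = 0 -> roots r_1 = 2, r_2 = 1/2.
Take r = r_1 = 2. Let y(x) = x^r sum_{n>=0} a_n x^n with a_0 = 1.
Substitute y = x^r sum a_n x^n and match x^{r+n}. The recurrence is
  D(n) a_n - 3 a_{n-1} = 0,  where D(n) = (r+n)(r+n-1) + (-3/2)(r+n) + (1).
  a_n = 3 / D(n) * a_{n-1}.
Since the indicial polynomial factors as (r - r_1)(r - r_2), D(n) = (r_1 + n - r_1)(r_1 + n - r_2) = n(n + 3/2).
Evaluating step by step (a_0 = 1):
  n = 1: D(1) = 1(1 + 3/2) = 5/2; numerator = 3(1) = 3; a_1 = (3)/(5/2) = 6/5
  n = 2: D(2) = 2(2 + 3/2) = 7; numerator = 3(6/5) = 18/5; a_2 = (18/5)/(7) = 18/35
  n = 3: D(3) = 3(3 + 3/2) = 27/2; numerator = 3(18/35) = 54/35; a_3 = (54/35)/(27/2) = 4/35

r = 2; a_0 = 1; a_1 = 6/5; a_2 = 18/35; a_3 = 4/35


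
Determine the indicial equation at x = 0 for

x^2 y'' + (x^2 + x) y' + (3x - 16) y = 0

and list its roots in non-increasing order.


Divide by x^2 to reach normal form y'' + P_1(x) y' + P_2(x) y = 0 with P_1(x) = 1 + 1/x and P_2(x) = 3/x - 16/x^2.
x = 0 is a singular point because the y'-coefficient 1 + 1/x has a pole at x = 0 and the y-coefficient 3/x - 16/x^2 has a pole at x = 0.
It is a regular singular point because x P_1(x) = p(x) = x + 1 and x^2 P_2(x) = q(x) = 3x - 16 are polynomials, hence analytic at x = 0.
p(0) = 1,  q(0) = -16.
Indicial equation: r(r-1) + p(0) r + q(0) = 0, i.e. r^2 + (p(0) - 1) r + q(0) = 0, i.e. r^2 - 16 = 0.
Discriminant: (0)^2 - 4(-16) = 64, so r = (0 ± 8)/2.
Solving: r_1 = 4, r_2 = -4.

indicial: r^2 - 16 = 0; roots r_1 = 4, r_2 = -4


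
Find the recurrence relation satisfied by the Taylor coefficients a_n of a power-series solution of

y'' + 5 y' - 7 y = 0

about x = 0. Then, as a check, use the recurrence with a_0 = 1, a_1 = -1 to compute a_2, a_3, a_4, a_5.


Substitute y = sum_n a_n x^n.
y''(x) has coefficient (n+2)(n+1) a_{n+2} at x^n;
5 y'(x) has coefficient 5 (n+1) a_{n+1} at x^n;
-7 y(x) has coefficient -7 a_n at x^n.
Matching x^n: (n+2)(n+1) a_{n+2} + 5 (n+1) a_{n+1} - 7 a_n = 0.
Thus a_{n+2} = [-5 (n+1) a_{n+1} + 7 a_n] / ((n+1)(n+2)).

Check with a_0 = 1, a_1 = -1 (apply the recurrence for n = 0, 1, 2, 3): a_0 = 1, a_1 = -1, a_2 = 6, a_3 = -67/6, a_4 = 419/24, a_5 = -641/30.

a_(n+2) = [-5 (n+1) a_(n+1) + 7 a_n] / ((n+1)(n+2)); check: a_0 = 1, a_1 = -1, a_2 = 6, a_3 = -67/6, a_4 = 419/24, a_5 = -641/30
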